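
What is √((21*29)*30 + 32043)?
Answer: √50313 ≈ 224.31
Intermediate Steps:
√((21*29)*30 + 32043) = √(609*30 + 32043) = √(18270 + 32043) = √50313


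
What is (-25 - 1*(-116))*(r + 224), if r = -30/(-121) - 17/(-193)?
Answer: 476741629/23353 ≈ 20415.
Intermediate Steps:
r = 7847/23353 (r = -30*(-1/121) - 17*(-1/193) = 30/121 + 17/193 = 7847/23353 ≈ 0.33602)
(-25 - 1*(-116))*(r + 224) = (-25 - 1*(-116))*(7847/23353 + 224) = (-25 + 116)*(5238919/23353) = 91*(5238919/23353) = 476741629/23353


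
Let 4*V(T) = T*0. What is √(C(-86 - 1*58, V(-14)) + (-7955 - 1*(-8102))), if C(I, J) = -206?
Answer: I*√59 ≈ 7.6811*I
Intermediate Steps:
V(T) = 0 (V(T) = (T*0)/4 = (¼)*0 = 0)
√(C(-86 - 1*58, V(-14)) + (-7955 - 1*(-8102))) = √(-206 + (-7955 - 1*(-8102))) = √(-206 + (-7955 + 8102)) = √(-206 + 147) = √(-59) = I*√59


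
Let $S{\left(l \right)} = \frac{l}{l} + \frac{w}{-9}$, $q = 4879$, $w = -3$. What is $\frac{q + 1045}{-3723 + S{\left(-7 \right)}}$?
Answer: $- \frac{17772}{11165} \approx -1.5918$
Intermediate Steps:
$S{\left(l \right)} = \frac{4}{3}$ ($S{\left(l \right)} = \frac{l}{l} - \frac{3}{-9} = 1 - - \frac{1}{3} = 1 + \frac{1}{3} = \frac{4}{3}$)
$\frac{q + 1045}{-3723 + S{\left(-7 \right)}} = \frac{4879 + 1045}{-3723 + \frac{4}{3}} = \frac{5924}{- \frac{11165}{3}} = 5924 \left(- \frac{3}{11165}\right) = - \frac{17772}{11165}$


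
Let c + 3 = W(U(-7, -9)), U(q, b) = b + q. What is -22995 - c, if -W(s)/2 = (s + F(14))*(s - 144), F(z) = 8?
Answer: -20432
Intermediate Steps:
W(s) = -2*(-144 + s)*(8 + s) (W(s) = -2*(s + 8)*(s - 144) = -2*(8 + s)*(-144 + s) = -2*(-144 + s)*(8 + s))
c = -2563 (c = -3 + (2304 - 2*(-9 - 7)**2 + 272*(-9 - 7)) = -3 + (2304 - 2*(-16)**2 + 272*(-16)) = -3 + (2304 - 2*256 - 4352) = -3 + (2304 - 512 - 4352) = -3 - 2560 = -2563)
-22995 - c = -22995 - 1*(-2563) = -22995 + 2563 = -20432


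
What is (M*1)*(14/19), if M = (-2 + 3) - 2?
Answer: -14/19 ≈ -0.73684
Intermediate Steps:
M = -1 (M = 1 - 2 = -1)
(M*1)*(14/19) = (-1*1)*(14/19) = -14/19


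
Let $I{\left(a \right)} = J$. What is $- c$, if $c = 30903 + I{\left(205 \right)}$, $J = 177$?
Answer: $-31080$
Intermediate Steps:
$I{\left(a \right)} = 177$
$c = 31080$ ($c = 30903 + 177 = 31080$)
$- c = \left(-1\right) 31080 = -31080$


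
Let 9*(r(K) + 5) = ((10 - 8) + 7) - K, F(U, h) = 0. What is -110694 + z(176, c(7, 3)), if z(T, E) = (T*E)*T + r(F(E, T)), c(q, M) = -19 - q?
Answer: -916074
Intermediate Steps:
r(K) = -4 - K/9 (r(K) = -5 + (((10 - 8) + 7) - K)/9 = -5 + ((2 + 7) - K)/9 = -5 + (9 - K)/9 = -5 + (1 - K/9) = -4 - K/9)
z(T, E) = -4 + E*T**2 (z(T, E) = (T*E)*T + (-4 - 1/9*0) = (E*T)*T + (-4 + 0) = E*T**2 - 4 = -4 + E*T**2)
-110694 + z(176, c(7, 3)) = -110694 + (-4 + (-19 - 1*7)*176**2) = -110694 + (-4 + (-19 - 7)*30976) = -110694 + (-4 - 26*30976) = -110694 + (-4 - 805376) = -110694 - 805380 = -916074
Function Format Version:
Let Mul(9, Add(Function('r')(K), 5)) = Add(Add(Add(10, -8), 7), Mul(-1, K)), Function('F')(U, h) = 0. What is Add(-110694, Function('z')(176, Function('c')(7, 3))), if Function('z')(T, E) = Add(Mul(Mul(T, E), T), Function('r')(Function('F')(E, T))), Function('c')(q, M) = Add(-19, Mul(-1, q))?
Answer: -916074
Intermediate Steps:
Function('r')(K) = Add(-4, Mul(Rational(-1, 9), K)) (Function('r')(K) = Add(-5, Mul(Rational(1, 9), Add(Add(Add(10, -8), 7), Mul(-1, K)))) = Add(-5, Mul(Rational(1, 9), Add(Add(2, 7), Mul(-1, K)))) = Add(-5, Mul(Rational(1, 9), Add(9, Mul(-1, K)))) = Add(-5, Add(1, Mul(Rational(-1, 9), K))) = Add(-4, Mul(Rational(-1, 9), K)))
Function('z')(T, E) = Add(-4, Mul(E, Pow(T, 2))) (Function('z')(T, E) = Add(Mul(Mul(T, E), T), Add(-4, Mul(Rational(-1, 9), 0))) = Add(Mul(Mul(E, T), T), Add(-4, 0)) = Add(Mul(E, Pow(T, 2)), -4) = Add(-4, Mul(E, Pow(T, 2))))
Add(-110694, Function('z')(176, Function('c')(7, 3))) = Add(-110694, Add(-4, Mul(Add(-19, Mul(-1, 7)), Pow(176, 2)))) = Add(-110694, Add(-4, Mul(Add(-19, -7), 30976))) = Add(-110694, Add(-4, Mul(-26, 30976))) = Add(-110694, Add(-4, -805376)) = Add(-110694, -805380) = -916074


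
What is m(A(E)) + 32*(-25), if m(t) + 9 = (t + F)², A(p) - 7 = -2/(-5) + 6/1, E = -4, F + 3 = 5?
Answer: -14296/25 ≈ -571.84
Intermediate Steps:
F = 2 (F = -3 + 5 = 2)
A(p) = 67/5 (A(p) = 7 + (-2/(-5) + 6/1) = 7 + (-2*(-⅕) + 6*1) = 7 + (⅖ + 6) = 7 + 32/5 = 67/5)
m(t) = -9 + (2 + t)² (m(t) = -9 + (t + 2)² = -9 + (2 + t)²)
m(A(E)) + 32*(-25) = (-9 + (2 + 67/5)²) + 32*(-25) = (-9 + (77/5)²) - 800 = (-9 + 5929/25) - 800 = 5704/25 - 800 = -14296/25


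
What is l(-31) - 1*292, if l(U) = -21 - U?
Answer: -282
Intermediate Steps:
l(-31) - 1*292 = (-21 - 1*(-31)) - 1*292 = (-21 + 31) - 292 = 10 - 292 = -282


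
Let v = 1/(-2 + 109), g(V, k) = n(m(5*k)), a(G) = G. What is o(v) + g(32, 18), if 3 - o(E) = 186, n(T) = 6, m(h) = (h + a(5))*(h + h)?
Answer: -177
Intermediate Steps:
m(h) = 2*h*(5 + h) (m(h) = (h + 5)*(h + h) = (5 + h)*(2*h) = 2*h*(5 + h))
g(V, k) = 6
v = 1/107 ≈ 0.0093458
o(E) = -183 (o(E) = 3 - 1*186 = 3 - 186 = -183)
o(v) + g(32, 18) = -183 + 6 = -177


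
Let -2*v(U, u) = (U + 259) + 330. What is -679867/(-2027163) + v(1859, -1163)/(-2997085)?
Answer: 2040100435207/6075579819855 ≈ 0.33579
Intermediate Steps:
v(U, u) = -589/2 - U/2 (v(U, u) = -((U + 259) + 330)/2 = -((259 + U) + 330)/2 = -(589 + U)/2 = -589/2 - U/2)
-679867/(-2027163) + v(1859, -1163)/(-2997085) = -679867/(-2027163) + (-589/2 - ½*1859)/(-2997085) = -679867*(-1/2027163) + (-589/2 - 1859/2)*(-1/2997085) = 679867/2027163 - 1224*(-1/2997085) = 679867/2027163 + 1224/2997085 = 2040100435207/6075579819855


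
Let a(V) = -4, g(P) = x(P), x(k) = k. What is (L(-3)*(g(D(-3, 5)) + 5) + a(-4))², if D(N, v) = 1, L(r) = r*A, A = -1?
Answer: 196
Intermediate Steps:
L(r) = -r (L(r) = r*(-1) = -r)
g(P) = P
(L(-3)*(g(D(-3, 5)) + 5) + a(-4))² = ((-1*(-3))*(1 + 5) - 4)² = (3*6 - 4)² = (18 - 4)² = 14² = 196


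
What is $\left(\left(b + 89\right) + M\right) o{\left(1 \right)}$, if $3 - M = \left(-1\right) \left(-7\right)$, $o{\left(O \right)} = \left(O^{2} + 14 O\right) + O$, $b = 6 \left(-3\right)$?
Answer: $1072$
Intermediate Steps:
$b = -18$
$o{\left(O \right)} = O^{2} + 15 O$
$M = -4$ ($M = 3 - \left(-1\right) \left(-7\right) = 3 - 7 = -4$)
$\left(\left(b + 89\right) + M\right) o{\left(1 \right)} = \left(\left(-18 + 89\right) - 4\right) 1 \left(15 + 1\right) = \left(71 - 4\right) 1 \cdot 16 = 67 \cdot 16 = 1072$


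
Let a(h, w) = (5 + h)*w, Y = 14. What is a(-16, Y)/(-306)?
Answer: 77/153 ≈ 0.50327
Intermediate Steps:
a(h, w) = w*(5 + h)
a(-16, Y)/(-306) = (14*(5 - 16))/(-306) = (14*(-11))*(-1/306) = -154*(-1/306) = 77/153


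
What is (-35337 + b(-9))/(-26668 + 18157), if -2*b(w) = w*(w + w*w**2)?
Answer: 12886/2837 ≈ 4.5421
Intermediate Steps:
b(w) = -w*(w + w**3)/2 (b(w) = -w*(w + w*w**2)/2 = -w*(w + w**3)/2)
(-35337 + b(-9))/(-26668 + 18157) = (-35337 + (1/2)*(-9)**2*(-1 - 1*(-9)**2))/(-26668 + 18157) = (-35337 + (1/2)*81*(-1 - 1*81))/(-8511) = (-35337 + (1/2)*81*(-1 - 81))*(-1/8511) = (-35337 + (1/2)*81*(-82))*(-1/8511) = (-35337 - 3321)*(-1/8511) = -38658*(-1/8511) = 12886/2837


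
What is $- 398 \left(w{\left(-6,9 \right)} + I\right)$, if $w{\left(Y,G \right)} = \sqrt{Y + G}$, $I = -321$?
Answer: $127758 - 398 \sqrt{3} \approx 1.2707 \cdot 10^{5}$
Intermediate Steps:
$w{\left(Y,G \right)} = \sqrt{G + Y}$
$- 398 \left(w{\left(-6,9 \right)} + I\right) = - 398 \left(\sqrt{9 - 6} - 321\right) = - 398 \left(\sqrt{3} - 321\right) = - 398 \left(-321 + \sqrt{3}\right) = 127758 - 398 \sqrt{3}$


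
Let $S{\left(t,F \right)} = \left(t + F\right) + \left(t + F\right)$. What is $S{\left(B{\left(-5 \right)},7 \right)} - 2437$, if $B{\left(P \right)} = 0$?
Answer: $-2423$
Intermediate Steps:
$S{\left(t,F \right)} = 2 F + 2 t$ ($S{\left(t,F \right)} = \left(F + t\right) + \left(F + t\right) = 2 F + 2 t$)
$S{\left(B{\left(-5 \right)},7 \right)} - 2437 = \left(2 \cdot 7 + 2 \cdot 0\right) - 2437 = \left(14 + 0\right) - 2437 = 14 - 2437 = -2423$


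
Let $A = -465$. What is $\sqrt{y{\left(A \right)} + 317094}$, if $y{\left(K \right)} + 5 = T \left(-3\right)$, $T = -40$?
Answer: $\sqrt{317209} \approx 563.21$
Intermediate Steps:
$y{\left(K \right)} = 115$ ($y{\left(K \right)} = -5 - -120 = -5 + 120 = 115$)
$\sqrt{y{\left(A \right)} + 317094} = \sqrt{115 + 317094} = \sqrt{317209}$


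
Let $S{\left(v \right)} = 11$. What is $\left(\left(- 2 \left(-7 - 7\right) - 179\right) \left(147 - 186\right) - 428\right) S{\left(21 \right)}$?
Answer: $60071$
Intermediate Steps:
$\left(\left(- 2 \left(-7 - 7\right) - 179\right) \left(147 - 186\right) - 428\right) S{\left(21 \right)} = \left(\left(- 2 \left(-7 - 7\right) - 179\right) \left(147 - 186\right) - 428\right) 11 = \left(\left(\left(-2\right) \left(-14\right) - 179\right) \left(-39\right) - 428\right) 11 = \left(\left(28 - 179\right) \left(-39\right) - 428\right) 11 = \left(\left(-151\right) \left(-39\right) - 428\right) 11 = \left(5889 - 428\right) 11 = 5461 \cdot 11 = 60071$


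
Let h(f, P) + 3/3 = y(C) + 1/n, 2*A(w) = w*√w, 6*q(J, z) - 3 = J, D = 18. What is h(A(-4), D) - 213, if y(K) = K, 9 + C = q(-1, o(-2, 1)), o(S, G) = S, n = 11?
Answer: -7345/33 ≈ -222.58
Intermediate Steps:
q(J, z) = ½ + J/6
C = -26/3 (C = -9 + (½ + (⅙)*(-1)) = -9 + (½ - ⅙) = -9 + ⅓ = -26/3 ≈ -8.6667)
A(w) = w^(3/2)/2 (A(w) = (w*√w)/2 = w^(3/2)/2)
h(f, P) = -316/33 (h(f, P) = -1 + (-26/3 + 1/11) = -1 - 283/33 = -316/33)
h(A(-4), D) - 213 = -316/33 - 213 = -7345/33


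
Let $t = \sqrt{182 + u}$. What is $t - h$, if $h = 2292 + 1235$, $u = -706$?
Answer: $-3527 + 2 i \sqrt{131} \approx -3527.0 + 22.891 i$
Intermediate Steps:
$h = 3527$
$t = 2 i \sqrt{131}$ ($t = \sqrt{182 - 706} = \sqrt{-524} = 2 i \sqrt{131} \approx 22.891 i$)
$t - h = 2 i \sqrt{131} - 3527 = -3527 + 2 i \sqrt{131}$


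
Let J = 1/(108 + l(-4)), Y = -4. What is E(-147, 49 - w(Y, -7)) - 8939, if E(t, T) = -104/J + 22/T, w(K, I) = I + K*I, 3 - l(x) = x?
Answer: -292575/14 ≈ -20898.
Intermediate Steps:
l(x) = 3 - x
w(K, I) = I + I*K
J = 1/115 (J = 1/(108 + (3 - 1*(-4))) = 1/(108 + (3 + 4)) = 1/(108 + 7) = 1/115 ≈ 0.0086956)
E(t, T) = -11960 + 22/T (E(t, T) = -104/1/115 + 22/T = -104*115 + 22/T = -11960 + 22/T)
E(-147, 49 - w(Y, -7)) - 8939 = (-11960 + 22/(49 - (-7)*(1 - 4))) - 8939 = (-11960 + 22/(49 - (-7)*(-3))) - 8939 = (-11960 + 22/(49 - 1*21)) - 8939 = (-11960 + 22/(49 - 21)) - 8939 = (-11960 + 22/28) - 8939 = (-11960 + 22*(1/28)) - 8939 = (-11960 + 11/14) - 8939 = -167429/14 - 8939 = -292575/14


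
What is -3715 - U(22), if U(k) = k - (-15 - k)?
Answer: -3774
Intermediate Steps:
U(k) = 15 + 2*k (U(k) = k + (15 + k) = 15 + 2*k)
-3715 - U(22) = -3715 - (15 + 2*22) = -3715 - (15 + 44) = -3715 - 1*59 = -3715 - 59 = -3774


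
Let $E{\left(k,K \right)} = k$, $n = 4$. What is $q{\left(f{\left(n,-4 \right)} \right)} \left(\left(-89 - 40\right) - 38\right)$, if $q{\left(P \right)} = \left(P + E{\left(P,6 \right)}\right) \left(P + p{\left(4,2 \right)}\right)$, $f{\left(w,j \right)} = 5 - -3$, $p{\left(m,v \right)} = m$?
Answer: $-32064$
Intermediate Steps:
$f{\left(w,j \right)} = 8$ ($f{\left(w,j \right)} = 5 + 3 = 8$)
$q{\left(P \right)} = 2 P \left(4 + P\right)$ ($q{\left(P \right)} = \left(P + P\right) \left(P + 4\right) = 2 P \left(4 + P\right)$)
$q{\left(f{\left(n,-4 \right)} \right)} \left(\left(-89 - 40\right) - 38\right) = 2 \cdot 8 \left(4 + 8\right) \left(\left(-89 - 40\right) - 38\right) = 2 \cdot 8 \cdot 12 \left(-129 - 38\right) = 192 \left(-167\right) = -32064$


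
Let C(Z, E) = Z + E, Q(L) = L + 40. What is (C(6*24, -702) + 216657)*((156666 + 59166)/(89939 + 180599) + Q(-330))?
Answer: -497283129018/7957 ≈ -6.2496e+7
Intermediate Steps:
Q(L) = 40 + L
C(Z, E) = E + Z
(C(6*24, -702) + 216657)*((156666 + 59166)/(89939 + 180599) + Q(-330)) = ((-702 + 6*24) + 216657)*((156666 + 59166)/(89939 + 180599) + (40 - 330)) = ((-702 + 144) + 216657)*(215832/270538 - 290) = (-558 + 216657)*(215832*(1/270538) - 290) = 216099*(6348/7957 - 290) = 216099*(-2301182/7957) = -497283129018/7957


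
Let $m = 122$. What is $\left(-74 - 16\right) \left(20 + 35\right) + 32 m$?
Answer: $-1046$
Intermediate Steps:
$\left(-74 - 16\right) \left(20 + 35\right) + 32 m = \left(-74 - 16\right) \left(20 + 35\right) + 32 \cdot 122 = \left(-90\right) 55 + 3904 = -4950 + 3904 = -1046$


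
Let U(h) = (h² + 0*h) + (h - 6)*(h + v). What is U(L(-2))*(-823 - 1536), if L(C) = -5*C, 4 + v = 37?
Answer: -641648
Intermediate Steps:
v = 33 (v = -4 + 37 = 33)
U(h) = h² + (-6 + h)*(33 + h) (U(h) = (h² + 0*h) + (h - 6)*(h + 33) = (h² + 0) + (-6 + h)*(33 + h) = h² + (-6 + h)*(33 + h))
U(L(-2))*(-823 - 1536) = (-198 + 2*(-5*(-2))² + 27*(-5*(-2)))*(-823 - 1536) = (-198 + 2*10² + 27*10)*(-2359) = (-198 + 2*100 + 270)*(-2359) = (-198 + 200 + 270)*(-2359) = 272*(-2359) = -641648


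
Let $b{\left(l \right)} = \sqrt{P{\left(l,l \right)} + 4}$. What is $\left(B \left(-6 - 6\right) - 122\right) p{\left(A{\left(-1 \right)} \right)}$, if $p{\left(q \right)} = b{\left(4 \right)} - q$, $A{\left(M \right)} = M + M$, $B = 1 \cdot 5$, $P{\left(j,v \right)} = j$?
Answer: $-364 - 364 \sqrt{2} \approx -878.77$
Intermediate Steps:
$B = 5$
$A{\left(M \right)} = 2 M$
$b{\left(l \right)} = \sqrt{4 + l}$ ($b{\left(l \right)} = \sqrt{l + 4} = \sqrt{4 + l}$)
$p{\left(q \right)} = - q + 2 \sqrt{2}$ ($p{\left(q \right)} = \sqrt{4 + 4} - q = \sqrt{8} - q = 2 \sqrt{2} - q = - q + 2 \sqrt{2}$)
$\left(B \left(-6 - 6\right) - 122\right) p{\left(A{\left(-1 \right)} \right)} = \left(5 \left(-6 - 6\right) - 122\right) \left(- 2 \left(-1\right) + 2 \sqrt{2}\right) = \left(5 \left(-12\right) - 122\right) \left(\left(-1\right) \left(-2\right) + 2 \sqrt{2}\right) = \left(-60 - 122\right) \left(2 + 2 \sqrt{2}\right) = - 182 \left(2 + 2 \sqrt{2}\right) = -364 - 364 \sqrt{2}$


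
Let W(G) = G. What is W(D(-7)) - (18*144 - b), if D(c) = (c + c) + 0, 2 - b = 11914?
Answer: -14518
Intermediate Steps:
b = -11912 (b = 2 - 1*11914 = 2 - 11914 = -11912)
D(c) = 2*c (D(c) = 2*c + 0 = 2*c)
W(D(-7)) - (18*144 - b) = 2*(-7) - (18*144 - 1*(-11912)) = -14 - (2592 + 11912) = -14 - 1*14504 = -14 - 14504 = -14518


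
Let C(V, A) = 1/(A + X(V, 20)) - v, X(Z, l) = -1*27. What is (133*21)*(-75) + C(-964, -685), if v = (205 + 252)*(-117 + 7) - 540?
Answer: -112969481/712 ≈ -1.5867e+5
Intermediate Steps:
X(Z, l) = -27
v = -50810 (v = 457*(-110) - 540 = -50270 - 540 = -50810)
C(V, A) = 50810 + 1/(-27 + A) (C(V, A) = 1/(A - 27) - 1*(-50810) = 1/(-27 + A) + 50810 = 50810 + 1/(-27 + A))
(133*21)*(-75) + C(-964, -685) = (133*21)*(-75) + (-1371869 + 50810*(-685))/(-27 - 685) = 2793*(-75) + (-1371869 - 34804850)/(-712) = -209475 - 1/712*(-36176719) = -209475 + 36176719/712 = -112969481/712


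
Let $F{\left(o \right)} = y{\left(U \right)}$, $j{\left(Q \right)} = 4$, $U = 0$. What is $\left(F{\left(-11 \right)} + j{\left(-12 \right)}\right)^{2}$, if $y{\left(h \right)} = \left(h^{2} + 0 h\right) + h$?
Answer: $16$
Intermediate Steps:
$y{\left(h \right)} = h + h^{2}$ ($y{\left(h \right)} = \left(h^{2} + 0\right) + h = h^{2} + h = h + h^{2}$)
$F{\left(o \right)} = 0$ ($F{\left(o \right)} = 0 \left(1 + 0\right) = 0 \cdot 1 = 0$)
$\left(F{\left(-11 \right)} + j{\left(-12 \right)}\right)^{2} = \left(0 + 4\right)^{2} = 4^{2} = 16$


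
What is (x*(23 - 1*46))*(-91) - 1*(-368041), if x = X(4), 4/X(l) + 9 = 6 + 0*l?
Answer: 1095751/3 ≈ 3.6525e+5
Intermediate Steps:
X(l) = -4/3 (X(l) = 4/(-9 + (6 + 0*l)) = 4/(-9 + (6 + 0)) = 4/(-9 + 6) = 4/(-3) = 4*(-⅓) = -4/3)
x = -4/3 ≈ -1.3333
(x*(23 - 1*46))*(-91) - 1*(-368041) = -4*(23 - 1*46)/3*(-91) - 1*(-368041) = -4*(23 - 46)/3*(-91) + 368041 = -4/3*(-23)*(-91) + 368041 = (92/3)*(-91) + 368041 = -8372/3 + 368041 = 1095751/3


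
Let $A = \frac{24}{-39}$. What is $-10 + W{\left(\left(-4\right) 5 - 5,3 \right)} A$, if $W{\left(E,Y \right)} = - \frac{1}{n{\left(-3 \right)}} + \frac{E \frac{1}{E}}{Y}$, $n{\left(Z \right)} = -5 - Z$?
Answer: $- \frac{410}{39} \approx -10.513$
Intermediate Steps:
$W{\left(E,Y \right)} = \frac{1}{2} + \frac{1}{Y}$ ($W{\left(E,Y \right)} = - \frac{1}{-5 - -3} + \frac{E \frac{1}{E}}{Y} = - \frac{1}{-5 + 3} + 1 \frac{1}{Y} = - \frac{1}{-2} + \frac{1}{Y} = \left(-1\right) \left(- \frac{1}{2}\right) + \frac{1}{Y} = \frac{1}{2} + \frac{1}{Y}$)
$A = - \frac{8}{13}$ ($A = 24 \left(- \frac{1}{39}\right) = - \frac{8}{13} \approx -0.61539$)
$-10 + W{\left(\left(-4\right) 5 - 5,3 \right)} A = -10 + \frac{2 + 3}{2 \cdot 3} \left(- \frac{8}{13}\right) = -10 + \frac{1}{2} \cdot \frac{1}{3} \cdot 5 \left(- \frac{8}{13}\right) = -10 + \frac{5}{6} \left(- \frac{8}{13}\right) = -10 - \frac{20}{39} = - \frac{410}{39}$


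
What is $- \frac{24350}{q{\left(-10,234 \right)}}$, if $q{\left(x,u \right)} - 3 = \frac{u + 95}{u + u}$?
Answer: $- \frac{11395800}{1733} \approx -6575.8$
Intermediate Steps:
$q{\left(x,u \right)} = 3 + \frac{95 + u}{2 u}$ ($q{\left(x,u \right)} = 3 + \frac{u + 95}{u + u} = 3 + \frac{95 + u}{2 u}$)
$- \frac{24350}{q{\left(-10,234 \right)}} = - \frac{24350}{\frac{1}{2} \cdot \frac{1}{234} \left(95 + 7 \cdot 234\right)} = - \frac{24350}{\frac{1}{2} \cdot \frac{1}{234} \left(95 + 1638\right)} = - \frac{24350}{\frac{1}{2} \cdot \frac{1}{234} \cdot 1733} = - \frac{24350}{\frac{1733}{468}} = \left(-24350\right) \frac{468}{1733} = - \frac{11395800}{1733}$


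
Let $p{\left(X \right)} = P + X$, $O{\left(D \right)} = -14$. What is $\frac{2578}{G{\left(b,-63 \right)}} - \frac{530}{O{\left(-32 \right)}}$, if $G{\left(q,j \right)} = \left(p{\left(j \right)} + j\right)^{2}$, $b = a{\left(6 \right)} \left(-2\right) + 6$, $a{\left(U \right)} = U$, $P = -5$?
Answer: $\frac{4565711}{120127} \approx 38.007$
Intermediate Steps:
$b = -6$ ($b = 6 \left(-2\right) + 6 = -12 + 6 = -6$)
$p{\left(X \right)} = -5 + X$
$G{\left(q,j \right)} = \left(-5 + 2 j\right)^{2}$ ($G{\left(q,j \right)} = \left(\left(-5 + j\right) + j\right)^{2} = \left(-5 + 2 j\right)^{2}$)
$\frac{2578}{G{\left(b,-63 \right)}} - \frac{530}{O{\left(-32 \right)}} = \frac{2578}{\left(-5 + 2 \left(-63\right)\right)^{2}} - \frac{530}{-14} = \frac{2578}{\left(-5 - 126\right)^{2}} - - \frac{265}{7} = \frac{2578}{\left(-131\right)^{2}} + \frac{265}{7} = \frac{2578}{17161} + \frac{265}{7} = \frac{4565711}{120127}$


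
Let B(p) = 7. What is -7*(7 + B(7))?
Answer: -98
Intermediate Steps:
-7*(7 + B(7)) = -7*(7 + 7) = -7*14 = -98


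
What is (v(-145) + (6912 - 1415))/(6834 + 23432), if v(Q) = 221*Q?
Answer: -13274/15133 ≈ -0.87716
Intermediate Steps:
(v(-145) + (6912 - 1415))/(6834 + 23432) = (221*(-145) + (6912 - 1415))/(6834 + 23432) = (-32045 + 5497)/30266 = -26548*1/30266 = -13274/15133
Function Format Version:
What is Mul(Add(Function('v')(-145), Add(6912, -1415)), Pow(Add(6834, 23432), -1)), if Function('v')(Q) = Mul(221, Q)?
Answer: Rational(-13274, 15133) ≈ -0.87716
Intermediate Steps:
Mul(Add(Function('v')(-145), Add(6912, -1415)), Pow(Add(6834, 23432), -1)) = Mul(Add(Mul(221, -145), Add(6912, -1415)), Pow(Add(6834, 23432), -1)) = Mul(Add(-32045, 5497), Pow(30266, -1)) = Mul(-26548, Rational(1, 30266)) = Rational(-13274, 15133)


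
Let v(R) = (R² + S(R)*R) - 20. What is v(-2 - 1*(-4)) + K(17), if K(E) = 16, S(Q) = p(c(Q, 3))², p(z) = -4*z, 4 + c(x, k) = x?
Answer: 128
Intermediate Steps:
c(x, k) = -4 + x
S(Q) = (16 - 4*Q)² (S(Q) = (-4*(-4 + Q))² = (16 - 4*Q)²)
v(R) = -20 + R² + 16*R*(4 - R)² (v(R) = (R² + (16*(4 - R)²)*R) - 20 = (R² + 16*R*(4 - R)²) - 20 = -20 + R² + 16*R*(4 - R)²)
v(-2 - 1*(-4)) + K(17) = (-20 + (-2 - 1*(-4))² + 16*(-2 - 1*(-4))*(4 - (-2 - 1*(-4)))²) + 16 = (-20 + (-2 + 4)² + 16*(-2 + 4)*(4 - (-2 + 4))²) + 16 = (-20 + 2² + 16*2*(4 - 1*2)²) + 16 = (-20 + 4 + 16*2*(4 - 2)²) + 16 = (-20 + 4 + 16*2*2²) + 16 = (-20 + 4 + 16*2*4) + 16 = (-20 + 4 + 128) + 16 = 112 + 16 = 128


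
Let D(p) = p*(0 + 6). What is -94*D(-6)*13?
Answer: 43992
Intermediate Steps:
D(p) = 6*p (D(p) = p*6 = 6*p)
-94*D(-6)*13 = -564*(-6)*13 = -94*(-36)*13 = 3384*13 = 43992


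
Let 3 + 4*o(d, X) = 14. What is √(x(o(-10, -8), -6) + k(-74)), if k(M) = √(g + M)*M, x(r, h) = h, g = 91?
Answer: √(-6 - 74*√17) ≈ 17.638*I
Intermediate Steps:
o(d, X) = 11/4 (o(d, X) = -¾ + (¼)*14 = -¾ + 7/2 = 11/4)
k(M) = M*√(91 + M) (k(M) = √(91 + M)*M = M*√(91 + M))
√(x(o(-10, -8), -6) + k(-74)) = √(-6 - 74*√(91 - 74)) = √(-6 - 74*√17)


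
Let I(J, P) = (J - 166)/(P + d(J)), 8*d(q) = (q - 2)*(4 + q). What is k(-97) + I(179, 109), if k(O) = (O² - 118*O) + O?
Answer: 690473458/33263 ≈ 20758.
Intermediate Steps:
k(O) = O² - 117*O
d(q) = (-2 + q)*(4 + q)/8 (d(q) = ((q - 2)*(4 + q))/8 = ((-2 + q)*(4 + q))/8 = (-2 + q)*(4 + q)/8)
I(J, P) = (-166 + J)/(-1 + P + J/4 + J²/8) (I(J, P) = (J - 166)/(P + (-1 + J/4 + J²/8)) = (-166 + J)/(-1 + P + J/4 + J²/8))
k(-97) + I(179, 109) = -97*(-117 - 97) + 8*(-166 + 179)/(-8 + 179² + 2*179 + 8*109) = -97*(-214) + 8*13/(-8 + 32041 + 358 + 872) = 20758 + 8*13/33263 = 20758 + 8*(1/33263)*13 = 20758 + 104/33263 = 690473458/33263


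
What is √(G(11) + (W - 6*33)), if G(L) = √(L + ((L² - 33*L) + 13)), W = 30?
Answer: √(-168 + I*√218) ≈ 0.56902 + 12.974*I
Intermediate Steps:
G(L) = √(13 + L² - 32*L) (G(L) = √(L + (13 + L² - 33*L)) = √(13 + L² - 32*L))
√(G(11) + (W - 6*33)) = √(√(13 + 11² - 32*11) + (30 - 6*33)) = √(√(13 + 121 - 352) + (30 - 198)) = √(√(-218) - 168) = √(I*√218 - 168) = √(-168 + I*√218)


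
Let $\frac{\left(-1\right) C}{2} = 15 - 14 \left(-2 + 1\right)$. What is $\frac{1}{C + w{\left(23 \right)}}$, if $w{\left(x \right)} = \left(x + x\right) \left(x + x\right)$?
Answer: $\frac{1}{2058} \approx 0.00048591$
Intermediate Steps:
$w{\left(x \right)} = 4 x^{2}$ ($w{\left(x \right)} = 2 x 2 x = 4 x^{2}$)
$C = -58$ ($C = - 2 \left(15 - 14 \left(-2 + 1\right)\right) = - 2 \left(15 - -14\right) = - 2 \left(15 + 14\right) = \left(-2\right) 29 = -58$)
$\frac{1}{C + w{\left(23 \right)}} = \frac{1}{-58 + 4 \cdot 23^{2}} = \frac{1}{-58 + 4 \cdot 529} = \frac{1}{-58 + 2116} = \frac{1}{2058}$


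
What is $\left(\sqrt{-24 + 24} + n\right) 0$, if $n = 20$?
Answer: $0$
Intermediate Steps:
$\left(\sqrt{-24 + 24} + n\right) 0 = \left(\sqrt{-24 + 24} + 20\right) 0 = \left(\sqrt{0} + 20\right) 0 = \left(0 + 20\right) 0 = 20 \cdot 0 = 0$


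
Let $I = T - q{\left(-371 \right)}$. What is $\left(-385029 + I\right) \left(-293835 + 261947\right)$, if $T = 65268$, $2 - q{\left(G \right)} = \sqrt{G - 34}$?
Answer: $10196602544 - 286992 i \sqrt{5} \approx 1.0197 \cdot 10^{10} - 6.4173 \cdot 10^{5} i$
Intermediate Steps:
$q{\left(G \right)} = 2 - \sqrt{-34 + G}$ ($q{\left(G \right)} = 2 - \sqrt{G - 34} = 2 - \sqrt{-34 + G}$)
$I = 65266 + 9 i \sqrt{5}$ ($I = 65268 - \left(2 - \sqrt{-34 - 371}\right) = 65268 - \left(2 - \sqrt{-405}\right) = 65268 - \left(2 - 9 i \sqrt{5}\right) = 65266 + 9 i \sqrt{5} \approx 65266.0 + 20.125 i$)
$\left(-385029 + I\right) \left(-293835 + 261947\right) = \left(-385029 + \left(65266 + 9 i \sqrt{5}\right)\right) \left(-293835 + 261947\right) = \left(-319763 + 9 i \sqrt{5}\right) \left(-31888\right) = 10196602544 - 286992 i \sqrt{5}$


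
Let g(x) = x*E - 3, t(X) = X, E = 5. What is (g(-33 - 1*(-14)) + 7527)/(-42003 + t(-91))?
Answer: -7429/42094 ≈ -0.17649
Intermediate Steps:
g(x) = -3 + 5*x (g(x) = x*5 - 3 = 5*x - 3 = -3 + 5*x)
(g(-33 - 1*(-14)) + 7527)/(-42003 + t(-91)) = ((-3 + 5*(-33 - 1*(-14))) + 7527)/(-42003 - 91) = ((-3 + 5*(-33 + 14)) + 7527)/(-42094) = ((-3 + 5*(-19)) + 7527)*(-1/42094) = ((-3 - 95) + 7527)*(-1/42094) = (-98 + 7527)*(-1/42094) = 7429*(-1/42094) = -7429/42094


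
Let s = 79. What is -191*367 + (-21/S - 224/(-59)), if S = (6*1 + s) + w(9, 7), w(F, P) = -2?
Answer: -343247656/4897 ≈ -70094.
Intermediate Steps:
S = 83 (S = (6*1 + 79) - 2 = (6 + 79) - 2 = 85 - 2 = 83)
-191*367 + (-21/S - 224/(-59)) = -191*367 + (-21/83 - 224/(-59)) = -70097 + (-21*1/83 - 224*(-1/59)) = -70097 + (-21/83 + 224/59) = -70097 + 17353/4897 = -343247656/4897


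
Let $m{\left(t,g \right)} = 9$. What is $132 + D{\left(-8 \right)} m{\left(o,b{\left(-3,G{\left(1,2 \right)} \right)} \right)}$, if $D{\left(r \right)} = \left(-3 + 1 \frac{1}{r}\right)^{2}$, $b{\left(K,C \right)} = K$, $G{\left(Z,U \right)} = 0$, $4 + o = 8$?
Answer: $\frac{14073}{64} \approx 219.89$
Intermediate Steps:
$o = 4$ ($o = -4 + 8 = 4$)
$D{\left(r \right)} = \left(-3 + \frac{1}{r}\right)^{2}$
$132 + D{\left(-8 \right)} m{\left(o,b{\left(-3,G{\left(1,2 \right)} \right)} \right)} = 132 + \frac{\left(-1 + 3 \left(-8\right)\right)^{2}}{64} \cdot 9 = 132 + \frac{\left(-1 - 24\right)^{2}}{64} \cdot 9 = 132 + \frac{\left(-25\right)^{2}}{64} \cdot 9 = 132 + \frac{1}{64} \cdot 625 \cdot 9 = 132 + \frac{625}{64} \cdot 9 = 132 + \frac{5625}{64} = \frac{14073}{64}$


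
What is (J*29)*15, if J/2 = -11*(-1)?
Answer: 9570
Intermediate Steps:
J = 22 (J = 2*(-11*(-1)) = 2*11 = 22)
(J*29)*15 = (22*29)*15 = 638*15 = 9570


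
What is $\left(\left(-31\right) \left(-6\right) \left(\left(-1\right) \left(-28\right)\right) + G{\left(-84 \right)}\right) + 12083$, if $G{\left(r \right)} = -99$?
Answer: $17192$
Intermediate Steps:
$\left(\left(-31\right) \left(-6\right) \left(\left(-1\right) \left(-28\right)\right) + G{\left(-84 \right)}\right) + 12083 = \left(\left(-31\right) \left(-6\right) \left(\left(-1\right) \left(-28\right)\right) - 99\right) + 12083 = \left(186 \cdot 28 - 99\right) + 12083 = \left(5208 - 99\right) + 12083 = 5109 + 12083 = 17192$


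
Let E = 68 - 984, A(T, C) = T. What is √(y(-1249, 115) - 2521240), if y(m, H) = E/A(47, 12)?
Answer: 2*I*√1392365553/47 ≈ 1587.8*I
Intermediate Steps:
E = -916
y(m, H) = -916/47
√(y(-1249, 115) - 2521240) = √(-916/47 - 2521240) = √(-118499196/47) = 2*I*√1392365553/47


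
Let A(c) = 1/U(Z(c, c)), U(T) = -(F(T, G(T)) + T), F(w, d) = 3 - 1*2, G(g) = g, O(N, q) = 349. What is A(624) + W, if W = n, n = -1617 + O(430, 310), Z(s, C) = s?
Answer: -792501/625 ≈ -1268.0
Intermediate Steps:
n = -1268 (n = -1617 + 349 = -1268)
F(w, d) = 1 (F(w, d) = 3 - 2 = 1)
U(T) = -1 - T (U(T) = -(1 + T) = -1 - T)
W = -1268
A(c) = 1/(-1 - c)
A(624) + W = -1/(1 + 624) - 1268 = -1/625 - 1268 = -792501/625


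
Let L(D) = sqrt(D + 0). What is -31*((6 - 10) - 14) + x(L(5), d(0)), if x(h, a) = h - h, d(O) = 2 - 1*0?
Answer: 558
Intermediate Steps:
d(O) = 2 (d(O) = 2 + 0 = 2)
L(D) = sqrt(D)
x(h, a) = 0
-31*((6 - 10) - 14) + x(L(5), d(0)) = -31*((6 - 10) - 14) + 0 = -31*(-4 - 14) + 0 = -31*(-18) + 0 = 558 + 0 = 558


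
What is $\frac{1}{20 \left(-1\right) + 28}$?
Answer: $\frac{1}{8} \approx 0.125$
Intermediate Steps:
$\frac{1}{20 \left(-1\right) + 28} = \frac{1}{-20 + 28} = \frac{1}{8}$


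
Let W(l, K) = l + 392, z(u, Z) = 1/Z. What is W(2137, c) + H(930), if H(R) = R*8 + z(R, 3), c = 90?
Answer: 29908/3 ≈ 9969.3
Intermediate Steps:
H(R) = ⅓ + 8*R (H(R) = R*8 + 1/3 = 8*R + ⅓ = ⅓ + 8*R)
W(l, K) = 392 + l
W(2137, c) + H(930) = (392 + 2137) + (⅓ + 8*930) = 2529 + (⅓ + 7440) = 2529 + 22321/3 = 29908/3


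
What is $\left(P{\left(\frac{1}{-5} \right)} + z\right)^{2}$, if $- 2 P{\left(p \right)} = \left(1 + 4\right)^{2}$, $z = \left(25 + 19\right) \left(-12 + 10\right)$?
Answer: $\frac{40401}{4} \approx 10100.0$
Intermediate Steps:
$z = -88$ ($z = 44 \left(-2\right) = -88$)
$P{\left(p \right)} = - \frac{25}{2}$ ($P{\left(p \right)} = - \frac{\left(1 + 4\right)^{2}}{2} = - \frac{5^{2}}{2} = \left(- \frac{1}{2}\right) 25 = - \frac{25}{2}$)
$\left(P{\left(\frac{1}{-5} \right)} + z\right)^{2} = \left(- \frac{25}{2} - 88\right)^{2} = \left(- \frac{201}{2}\right)^{2} = \frac{40401}{4}$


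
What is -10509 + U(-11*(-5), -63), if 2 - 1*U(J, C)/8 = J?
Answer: -10933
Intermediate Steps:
U(J, C) = 16 - 8*J
-10509 + U(-11*(-5), -63) = -10509 + (16 - (-88)*(-5)) = -10509 + (16 - 8*55) = -10509 + (16 - 440) = -10509 - 424 = -10933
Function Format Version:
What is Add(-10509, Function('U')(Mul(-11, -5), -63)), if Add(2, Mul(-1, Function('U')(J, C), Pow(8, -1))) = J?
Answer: -10933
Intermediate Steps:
Function('U')(J, C) = Add(16, Mul(-8, J))
Add(-10509, Function('U')(Mul(-11, -5), -63)) = Add(-10509, Add(16, Mul(-8, Mul(-11, -5)))) = Add(-10509, Add(16, Mul(-8, 55))) = Add(-10509, Add(16, -440)) = Add(-10509, -424) = -10933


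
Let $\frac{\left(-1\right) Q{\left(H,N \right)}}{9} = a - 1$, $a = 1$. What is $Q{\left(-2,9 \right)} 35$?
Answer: $0$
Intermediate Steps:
$Q{\left(H,N \right)} = 0$ ($Q{\left(H,N \right)} = - 9 \left(1 - 1\right) = \left(-9\right) 0 = 0$)
$Q{\left(-2,9 \right)} 35 = 0 \cdot 35 = 0$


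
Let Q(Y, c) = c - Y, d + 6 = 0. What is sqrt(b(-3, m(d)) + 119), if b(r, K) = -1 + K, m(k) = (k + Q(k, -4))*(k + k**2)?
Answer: I*sqrt(2) ≈ 1.4142*I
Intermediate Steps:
d = -6 (d = -6 + 0 = -6)
m(k) = -4*k - 4*k**2 (m(k) = (k + (-4 - k))*(k + k**2) = -4*(k + k**2) = -4*k - 4*k**2)
sqrt(b(-3, m(d)) + 119) = sqrt((-1 + 4*(-6)*(-1 - 1*(-6))) + 119) = sqrt((-1 + 4*(-6)*(-1 + 6)) + 119) = sqrt((-1 + 4*(-6)*5) + 119) = sqrt((-1 - 120) + 119) = sqrt(-121 + 119) = sqrt(-2) = I*sqrt(2)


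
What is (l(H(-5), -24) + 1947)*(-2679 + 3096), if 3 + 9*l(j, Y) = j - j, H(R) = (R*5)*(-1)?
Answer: 811760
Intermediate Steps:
H(R) = -5*R (H(R) = (5*R)*(-1) = -5*R)
l(j, Y) = -⅓ (l(j, Y) = -⅓ + (j - j)/9 = -⅓ + (⅑)*0 = -⅓ + 0 = -⅓)
(l(H(-5), -24) + 1947)*(-2679 + 3096) = (-⅓ + 1947)*(-2679 + 3096) = (5840/3)*417 = 811760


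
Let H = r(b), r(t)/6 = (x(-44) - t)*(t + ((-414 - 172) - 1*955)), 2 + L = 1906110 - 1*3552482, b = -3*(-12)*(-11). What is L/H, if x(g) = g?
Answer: 823187/2045472 ≈ 0.40244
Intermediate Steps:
b = -396 (b = 36*(-11) = -396)
L = -1646374 (L = -2 + (1906110 - 1*3552482) = -2 + (1906110 - 3552482) = -2 - 1646372 = -1646374)
r(t) = 6*(-1541 + t)*(-44 - t) (r(t) = 6*((-44 - t)*(t + ((-414 - 172) - 1*955))) = 6*((-44 - t)*(t + (-586 - 955))) = 6*((-44 - t)*(t - 1541)) = 6*((-44 - t)*(-1541 + t)) = 6*((-1541 + t)*(-44 - t)) = 6*(-1541 + t)*(-44 - t))
H = -4090944 (H = 406824 - 6*(-396)**2 + 8982*(-396) = 406824 - 6*156816 - 3556872 = 406824 - 940896 - 3556872 = -4090944)
L/H = -1646374/(-4090944) = -1646374*(-1/4090944) = 823187/2045472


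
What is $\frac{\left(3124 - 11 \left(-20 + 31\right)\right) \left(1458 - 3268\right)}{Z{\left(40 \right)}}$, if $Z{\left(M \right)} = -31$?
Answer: $\frac{5435430}{31} \approx 1.7534 \cdot 10^{5}$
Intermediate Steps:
$\frac{\left(3124 - 11 \left(-20 + 31\right)\right) \left(1458 - 3268\right)}{Z{\left(40 \right)}} = \frac{\left(3124 - 11 \left(-20 + 31\right)\right) \left(1458 - 3268\right)}{-31} = \left(3124 - 121\right) \left(-1810\right) \left(- \frac{1}{31}\right) = 3003 \left(-1810\right) \left(- \frac{1}{31}\right) = \left(-5435430\right) \left(- \frac{1}{31}\right) = \frac{5435430}{31}$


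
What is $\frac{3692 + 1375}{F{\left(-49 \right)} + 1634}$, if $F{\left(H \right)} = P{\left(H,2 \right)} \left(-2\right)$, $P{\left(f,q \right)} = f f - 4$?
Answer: $- \frac{5067}{3160} \approx -1.6035$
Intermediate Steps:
$P{\left(f,q \right)} = -4 + f^{2}$ ($P{\left(f,q \right)} = f^{2} - 4 = -4 + f^{2}$)
$F{\left(H \right)} = 8 - 2 H^{2}$ ($F{\left(H \right)} = \left(-4 + H^{2}\right) \left(-2\right) = 8 - 2 H^{2}$)
$\frac{3692 + 1375}{F{\left(-49 \right)} + 1634} = \frac{3692 + 1375}{\left(8 - 2 \left(-49\right)^{2}\right) + 1634} = \frac{5067}{\left(8 - 4802\right) + 1634} = \frac{5067}{-4794 + 1634} = \frac{5067}{-3160} = 5067 \left(- \frac{1}{3160}\right) = - \frac{5067}{3160}$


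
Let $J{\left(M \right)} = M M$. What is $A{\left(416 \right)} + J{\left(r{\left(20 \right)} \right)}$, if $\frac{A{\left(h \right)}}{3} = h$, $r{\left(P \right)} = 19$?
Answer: $1609$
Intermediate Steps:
$A{\left(h \right)} = 3 h$
$J{\left(M \right)} = M^{2}$
$A{\left(416 \right)} + J{\left(r{\left(20 \right)} \right)} = 3 \cdot 416 + 19^{2} = 1248 + 361 = 1609$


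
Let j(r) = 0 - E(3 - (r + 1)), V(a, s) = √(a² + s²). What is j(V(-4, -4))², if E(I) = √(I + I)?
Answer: 4 - 8*√2 ≈ -7.3137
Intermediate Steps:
E(I) = √2*√I (E(I) = √(2*I) = √2*√I)
j(r) = -√2*√(2 - r) (j(r) = 0 - √2*√(3 - (r + 1)) = 0 - √2*√(3 - (1 + r)) = 0 - √2*√(3 + (-1 - r)) = 0 - √2*√(2 - r) = -√2*√(2 - r))
j(V(-4, -4))² = (-√(4 - 2*√((-4)² + (-4)²)))² = (-√(4 - 2*√(16 + 16)))² = (-√(4 - 8*√2))² = 4 - 8*√2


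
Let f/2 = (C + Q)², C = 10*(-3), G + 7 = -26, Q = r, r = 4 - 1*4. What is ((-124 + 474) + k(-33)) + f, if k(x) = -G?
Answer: 2183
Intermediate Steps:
r = 0 (r = 4 - 4 = 0)
Q = 0
G = -33 (G = -7 - 26 = -33)
C = -30
f = 1800 (f = 2*(-30 + 0)² = 2*(-30)² = 2*900 = 1800)
k(x) = 33 (k(x) = -1*(-33) = 33)
((-124 + 474) + k(-33)) + f = ((-124 + 474) + 33) + 1800 = (350 + 33) + 1800 = 383 + 1800 = 2183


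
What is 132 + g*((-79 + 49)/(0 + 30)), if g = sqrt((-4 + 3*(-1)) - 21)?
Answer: 132 - 2*I*sqrt(7) ≈ 132.0 - 5.2915*I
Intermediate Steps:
g = 2*I*sqrt(7) (g = sqrt((-4 - 3) - 21) = sqrt(-7 - 21) = sqrt(-28) = 2*I*sqrt(7) ≈ 5.2915*I)
132 + g*((-79 + 49)/(0 + 30)) = 132 + (2*I*sqrt(7))*((-79 + 49)/(0 + 30)) = 132 + (2*I*sqrt(7))*(-30/30) = 132 + (2*I*sqrt(7))*(-30*1/30) = 132 + (2*I*sqrt(7))*(-1) = 132 - 2*I*sqrt(7)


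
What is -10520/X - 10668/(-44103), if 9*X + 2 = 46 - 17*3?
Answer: 1391915572/102907 ≈ 13526.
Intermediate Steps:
X = -7/9 (X = -2/9 + (46 - 17*3)/9 = -2/9 + (46 - 51)/9 = -2/9 + (⅑)*(-5) = -2/9 - 5/9 = -7/9 ≈ -0.77778)
-10520/X - 10668/(-44103) = -10520/(-7/9) - 10668/(-44103) = -10520*(-9/7) - 10668*(-1/44103) = 94680/7 + 3556/14701 = 1391915572/102907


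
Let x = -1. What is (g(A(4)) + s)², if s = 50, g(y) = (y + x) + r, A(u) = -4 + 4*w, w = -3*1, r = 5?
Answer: 1444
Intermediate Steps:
w = -3
A(u) = -16 (A(u) = -4 + 4*(-3) = -4 - 12 = -16)
g(y) = 4 + y (g(y) = (y - 1) + 5 = (-1 + y) + 5 = 4 + y)
(g(A(4)) + s)² = ((4 - 16) + 50)² = (-12 + 50)² = 38² = 1444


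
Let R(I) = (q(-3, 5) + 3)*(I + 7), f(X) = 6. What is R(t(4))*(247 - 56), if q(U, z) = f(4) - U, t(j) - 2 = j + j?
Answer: 38964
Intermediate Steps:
t(j) = 2 + 2*j (t(j) = 2 + (j + j) = 2 + 2*j)
q(U, z) = 6 - U
R(I) = 84 + 12*I (R(I) = ((6 - 1*(-3)) + 3)*(I + 7) = ((6 + 3) + 3)*(7 + I) = (9 + 3)*(7 + I) = 12*(7 + I) = 84 + 12*I)
R(t(4))*(247 - 56) = (84 + 12*(2 + 2*4))*(247 - 56) = (84 + 12*(2 + 8))*191 = (84 + 12*10)*191 = (84 + 120)*191 = 204*191 = 38964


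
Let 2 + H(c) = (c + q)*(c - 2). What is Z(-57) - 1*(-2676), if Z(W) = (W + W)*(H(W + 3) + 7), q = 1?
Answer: -336246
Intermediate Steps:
H(c) = -2 + (1 + c)*(-2 + c) (H(c) = -2 + (c + 1)*(c - 2) = -2 + (1 + c)*(-2 + c))
Z(W) = 2*W*((3 + W)**2 - W) (Z(W) = (W + W)*((-4 + (W + 3)**2 - (W + 3)) + 7) = (2*W)*((-4 + (3 + W)**2 - (3 + W)) + 7) = (2*W)*((-4 + (3 + W)**2 + (-3 - W)) + 7) = (2*W)*((-7 + (3 + W)**2 - W) + 7) = (2*W)*((3 + W)**2 - W) = 2*W*((3 + W)**2 - W))
Z(-57) - 1*(-2676) = 2*(-57)*((3 - 57)**2 - 1*(-57)) - 1*(-2676) = 2*(-57)*((-54)**2 + 57) + 2676 = 2*(-57)*(2916 + 57) + 2676 = 2*(-57)*2973 + 2676 = -338922 + 2676 = -336246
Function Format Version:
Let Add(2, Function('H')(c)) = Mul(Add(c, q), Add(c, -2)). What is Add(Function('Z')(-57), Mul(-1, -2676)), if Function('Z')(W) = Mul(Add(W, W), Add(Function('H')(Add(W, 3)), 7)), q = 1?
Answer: -336246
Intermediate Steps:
Function('H')(c) = Add(-2, Mul(Add(1, c), Add(-2, c))) (Function('H')(c) = Add(-2, Mul(Add(c, 1), Add(c, -2))) = Add(-2, Mul(Add(1, c), Add(-2, c))))
Function('Z')(W) = Mul(2, W, Add(Pow(Add(3, W), 2), Mul(-1, W))) (Function('Z')(W) = Mul(Add(W, W), Add(Add(-4, Pow(Add(W, 3), 2), Mul(-1, Add(W, 3))), 7)) = Mul(Mul(2, W), Add(Add(-4, Pow(Add(3, W), 2), Mul(-1, Add(3, W))), 7)) = Mul(Mul(2, W), Add(Add(-4, Pow(Add(3, W), 2), Add(-3, Mul(-1, W))), 7)) = Mul(Mul(2, W), Add(Add(-7, Pow(Add(3, W), 2), Mul(-1, W)), 7)) = Mul(Mul(2, W), Add(Pow(Add(3, W), 2), Mul(-1, W))) = Mul(2, W, Add(Pow(Add(3, W), 2), Mul(-1, W))))
Add(Function('Z')(-57), Mul(-1, -2676)) = Add(Mul(2, -57, Add(Pow(Add(3, -57), 2), Mul(-1, -57))), Mul(-1, -2676)) = Add(Mul(2, -57, Add(Pow(-54, 2), 57)), 2676) = Add(Mul(2, -57, Add(2916, 57)), 2676) = Add(Mul(2, -57, 2973), 2676) = Add(-338922, 2676) = -336246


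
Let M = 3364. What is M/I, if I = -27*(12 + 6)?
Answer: -1682/243 ≈ -6.9218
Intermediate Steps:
I = -486 (I = -27*18 = -486)
M/I = 3364/(-486) = 3364*(-1/486) = -1682/243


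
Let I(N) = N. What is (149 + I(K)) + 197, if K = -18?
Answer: 328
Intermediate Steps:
(149 + I(K)) + 197 = (149 - 18) + 197 = 131 + 197 = 328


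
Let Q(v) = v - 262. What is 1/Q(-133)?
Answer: -1/395 ≈ -0.0025316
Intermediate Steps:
Q(v) = -262 + v
1/Q(-133) = 1/(-262 - 133) = 1/(-395) = -1/395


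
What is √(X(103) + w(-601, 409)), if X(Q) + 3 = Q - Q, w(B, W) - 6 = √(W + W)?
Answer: √(3 + √818) ≈ 5.6215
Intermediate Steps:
w(B, W) = 6 + √2*√W (w(B, W) = 6 + √(W + W) = 6 + √(2*W) = 6 + √2*√W)
X(Q) = -3 (X(Q) = -3 + (Q - Q) = -3 + 0 = -3)
√(X(103) + w(-601, 409)) = √(-3 + (6 + √2*√409)) = √(-3 + (6 + √818)) = √(3 + √818)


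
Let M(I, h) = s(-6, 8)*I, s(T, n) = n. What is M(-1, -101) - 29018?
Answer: -29026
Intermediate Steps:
M(I, h) = 8*I
M(-1, -101) - 29018 = 8*(-1) - 29018 = -8 - 29018 = -29026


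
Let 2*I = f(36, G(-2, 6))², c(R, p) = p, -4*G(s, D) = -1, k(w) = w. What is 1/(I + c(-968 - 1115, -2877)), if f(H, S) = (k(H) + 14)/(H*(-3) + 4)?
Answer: -5408/15558191 ≈ -0.00034760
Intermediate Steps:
G(s, D) = ¼ (G(s, D) = -¼*(-1) = ¼)
f(H, S) = (14 + H)/(4 - 3*H) (f(H, S) = (H + 14)/(H*(-3) + 4) = (14 + H)/(-3*H + 4) = (14 + H)/(4 - 3*H))
I = 625/5408 (I = ((-14 - 1*36)/(-4 + 3*36))²/2 = ((-14 - 36)/(-4 + 108))²/2 = (-50/104)²/2 = ((1/104)*(-50))²/2 = (-25/52)²/2 = (½)*(625/2704) = 625/5408 ≈ 0.11557)
1/(I + c(-968 - 1115, -2877)) = 1/(625/5408 - 2877) = 1/(-15558191/5408) = -5408/15558191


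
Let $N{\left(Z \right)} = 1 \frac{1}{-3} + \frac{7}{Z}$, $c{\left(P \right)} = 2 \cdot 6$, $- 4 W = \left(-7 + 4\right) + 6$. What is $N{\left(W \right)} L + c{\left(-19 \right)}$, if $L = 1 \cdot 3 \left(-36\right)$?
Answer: $1056$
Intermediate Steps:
$W = - \frac{3}{4}$ ($W = - \frac{\left(-7 + 4\right) + 6}{4} = - \frac{-3 + 6}{4} = \left(- \frac{1}{4}\right) 3 = - \frac{3}{4} \approx -0.75$)
$c{\left(P \right)} = 12$
$L = -108$ ($L = 3 \left(-36\right) = -108$)
$N{\left(Z \right)} = - \frac{1}{3} + \frac{7}{Z}$ ($N{\left(Z \right)} = 1 \left(- \frac{1}{3}\right) + \frac{7}{Z} = - \frac{1}{3} + \frac{7}{Z}$)
$N{\left(W \right)} L + c{\left(-19 \right)} = \frac{21 - - \frac{3}{4}}{3 \left(- \frac{3}{4}\right)} \left(-108\right) + 12 = \frac{1}{3} \left(- \frac{4}{3}\right) \left(21 + \frac{3}{4}\right) \left(-108\right) + 12 = \frac{1}{3} \left(- \frac{4}{3}\right) \frac{87}{4} \left(-108\right) + 12 = \left(- \frac{29}{3}\right) \left(-108\right) + 12 = 1044 + 12 = 1056$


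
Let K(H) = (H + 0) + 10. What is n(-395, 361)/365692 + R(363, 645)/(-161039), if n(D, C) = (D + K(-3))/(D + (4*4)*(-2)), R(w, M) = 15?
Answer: -569943532/6286579448219 ≈ -9.0660e-5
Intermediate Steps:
K(H) = 10 + H (K(H) = H + 10 = 10 + H)
n(D, C) = (7 + D)/(-32 + D) (n(D, C) = (D + (10 - 3))/(D + (4*4)*(-2)) = (D + 7)/(D + 16*(-2)) = (7 + D)/(D - 32) = (7 + D)/(-32 + D))
n(-395, 361)/365692 + R(363, 645)/(-161039) = ((7 - 395)/(-32 - 395))/365692 + 15/(-161039) = (-388/(-427))*(1/365692) + 15*(-1/161039) = -1/427*(-388)*(1/365692) - 15/161039 = (388/427)*(1/365692) - 15/161039 = 97/39037621 - 15/161039 = -569943532/6286579448219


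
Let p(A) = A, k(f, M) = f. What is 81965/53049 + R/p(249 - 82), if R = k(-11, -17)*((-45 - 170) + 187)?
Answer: 30027247/8859183 ≈ 3.3894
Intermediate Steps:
R = 308 (R = -11*((-45 - 170) + 187) = -11*(-215 + 187) = -11*(-28) = 308)
81965/53049 + R/p(249 - 82) = 81965/53049 + 308/(249 - 82) = 81965*(1/53049) + 308/167 = 81965/53049 + 308*(1/167) = 81965/53049 + 308/167 = 30027247/8859183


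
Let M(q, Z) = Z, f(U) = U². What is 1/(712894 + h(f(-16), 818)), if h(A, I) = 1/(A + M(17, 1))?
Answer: 257/183213759 ≈ 1.4027e-6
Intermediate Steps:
h(A, I) = 1/(1 + A) (h(A, I) = 1/(A + 1) = 1/(1 + A))
1/(712894 + h(f(-16), 818)) = 1/(712894 + 1/(1 + (-16)²)) = 1/(712894 + 1/(1 + 256)) = 1/(712894 + 1/257) = 1/(183213759/257) = 257/183213759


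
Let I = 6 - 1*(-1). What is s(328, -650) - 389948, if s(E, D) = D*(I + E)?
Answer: -607698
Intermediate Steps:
I = 7 (I = 6 + 1 = 7)
s(E, D) = D*(7 + E)
s(328, -650) - 389948 = -650*(7 + 328) - 389948 = -650*335 - 389948 = -217750 - 389948 = -607698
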